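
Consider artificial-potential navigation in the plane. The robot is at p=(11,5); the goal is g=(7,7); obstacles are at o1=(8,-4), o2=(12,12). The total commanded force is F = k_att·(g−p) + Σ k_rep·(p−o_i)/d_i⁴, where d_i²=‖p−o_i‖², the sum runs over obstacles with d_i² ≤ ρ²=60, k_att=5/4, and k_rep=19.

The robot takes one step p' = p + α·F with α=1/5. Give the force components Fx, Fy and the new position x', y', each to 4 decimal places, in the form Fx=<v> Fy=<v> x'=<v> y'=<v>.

Fx=-5.0076 Fy=2.4468 x'=9.9985 y'=5.4894

F_att = 5/4·(g−p) = 5/4·(-4,2) = (-5.0000,2.5000)
o1: d²=90 > ρ²=60 → inactive
o2: d²=50 ≤ ρ²=60; F_rep = 19·(-1,-7)/50² = (-0.0076,-0.0532)
F = F_att + ΣF_rep = (-5.0076,2.4468)
p' = p + 1/5·F = (9.9985,5.4894)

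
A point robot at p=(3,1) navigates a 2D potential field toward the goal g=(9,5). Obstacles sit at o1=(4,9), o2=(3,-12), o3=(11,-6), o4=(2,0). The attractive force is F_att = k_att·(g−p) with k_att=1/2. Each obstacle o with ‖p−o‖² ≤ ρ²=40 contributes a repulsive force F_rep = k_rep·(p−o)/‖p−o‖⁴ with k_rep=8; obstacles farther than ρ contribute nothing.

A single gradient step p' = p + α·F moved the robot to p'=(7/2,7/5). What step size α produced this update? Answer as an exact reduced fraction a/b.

α = 1/10

F_att = 1/2·(g−p) = 1/2·(6,4) = (3.0000,2.0000)
o1: d²=65 > ρ²=40 → inactive
o2: d²=169 > ρ²=40 → inactive
o3: d²=113 > ρ²=40 → inactive
o4: d²=2 ≤ ρ²=40; F_rep = 8·(1,1)/2² = (2.0000,2.0000)
F = F_att + ΣF_rep = (5.0000,4.0000)
Δp = p'−p = (0.5000,0.4000); α = Δx/Fx = (1/2) / (5) = 1/10
check: Δy/Fy = (2/5) / (4) = 1/10 ✓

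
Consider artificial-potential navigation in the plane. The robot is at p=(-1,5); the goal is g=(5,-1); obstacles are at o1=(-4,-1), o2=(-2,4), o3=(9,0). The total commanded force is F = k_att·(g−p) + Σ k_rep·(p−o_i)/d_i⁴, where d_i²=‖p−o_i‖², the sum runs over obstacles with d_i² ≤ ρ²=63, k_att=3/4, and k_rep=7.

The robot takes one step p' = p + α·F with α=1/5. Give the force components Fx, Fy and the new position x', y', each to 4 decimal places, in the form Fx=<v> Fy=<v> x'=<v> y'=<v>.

F_att = 3/4·(g−p) = 3/4·(6,-6) = (4.5000,-4.5000)
o1: d²=45 ≤ ρ²=63; F_rep = 7·(3,6)/45² = (0.0104,0.0207)
o2: d²=2 ≤ ρ²=63; F_rep = 7·(1,1)/2² = (1.7500,1.7500)
o3: d²=125 > ρ²=63 → inactive
F = F_att + ΣF_rep = (6.2604,-2.7293)
p' = p + 1/5·F = (0.2521,4.4541)

Fx=6.2604 Fy=-2.7293 x'=0.2521 y'=4.4541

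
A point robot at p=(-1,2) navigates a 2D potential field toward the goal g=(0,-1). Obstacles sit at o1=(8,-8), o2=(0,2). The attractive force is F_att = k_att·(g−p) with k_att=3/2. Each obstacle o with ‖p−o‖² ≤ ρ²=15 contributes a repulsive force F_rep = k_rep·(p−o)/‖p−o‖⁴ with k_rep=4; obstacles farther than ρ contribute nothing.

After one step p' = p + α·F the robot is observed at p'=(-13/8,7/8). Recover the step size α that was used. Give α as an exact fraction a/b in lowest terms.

F_att = 3/2·(g−p) = 3/2·(1,-3) = (1.5000,-4.5000)
o1: d²=181 > ρ²=15 → inactive
o2: d²=1 ≤ ρ²=15; F_rep = 4·(-1,0)/1² = (-4.0000,0.0000)
F = F_att + ΣF_rep = (-2.5000,-4.5000)
Δp = p'−p = (-0.6250,-1.1250); α = Δx/Fx = (-5/8) / (-5/2) = 1/4
check: Δy/Fy = (-9/8) / (-9/2) = 1/4 ✓

α = 1/4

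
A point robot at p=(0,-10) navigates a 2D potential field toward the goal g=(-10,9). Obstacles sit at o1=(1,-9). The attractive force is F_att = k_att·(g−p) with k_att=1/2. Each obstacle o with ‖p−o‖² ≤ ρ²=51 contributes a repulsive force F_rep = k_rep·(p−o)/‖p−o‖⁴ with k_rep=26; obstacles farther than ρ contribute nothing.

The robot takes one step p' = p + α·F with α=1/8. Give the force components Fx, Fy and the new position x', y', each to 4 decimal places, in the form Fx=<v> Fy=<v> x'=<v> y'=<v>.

Fx=-11.5000 Fy=3.0000 x'=-1.4375 y'=-9.6250

F_att = 1/2·(g−p) = 1/2·(-10,19) = (-5.0000,9.5000)
o1: d²=2 ≤ ρ²=51; F_rep = 26·(-1,-1)/2² = (-6.5000,-6.5000)
F = F_att + ΣF_rep = (-11.5000,3.0000)
p' = p + 1/8·F = (-1.4375,-9.6250)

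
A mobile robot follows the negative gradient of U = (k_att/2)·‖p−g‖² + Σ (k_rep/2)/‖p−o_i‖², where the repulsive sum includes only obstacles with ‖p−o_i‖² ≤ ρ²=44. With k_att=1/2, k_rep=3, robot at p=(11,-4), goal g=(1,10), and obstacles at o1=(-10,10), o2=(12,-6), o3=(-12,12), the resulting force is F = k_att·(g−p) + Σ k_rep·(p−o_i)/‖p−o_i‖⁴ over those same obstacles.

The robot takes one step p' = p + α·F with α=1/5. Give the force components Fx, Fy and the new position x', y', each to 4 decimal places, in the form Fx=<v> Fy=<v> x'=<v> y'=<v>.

F_att = 1/2·(g−p) = 1/2·(-10,14) = (-5.0000,7.0000)
o1: d²=637 > ρ²=44 → inactive
o2: d²=5 ≤ ρ²=44; F_rep = 3·(-1,2)/5² = (-0.1200,0.2400)
o3: d²=785 > ρ²=44 → inactive
F = F_att + ΣF_rep = (-5.1200,7.2400)
p' = p + 1/5·F = (9.9760,-2.5520)

Fx=-5.1200 Fy=7.2400 x'=9.9760 y'=-2.5520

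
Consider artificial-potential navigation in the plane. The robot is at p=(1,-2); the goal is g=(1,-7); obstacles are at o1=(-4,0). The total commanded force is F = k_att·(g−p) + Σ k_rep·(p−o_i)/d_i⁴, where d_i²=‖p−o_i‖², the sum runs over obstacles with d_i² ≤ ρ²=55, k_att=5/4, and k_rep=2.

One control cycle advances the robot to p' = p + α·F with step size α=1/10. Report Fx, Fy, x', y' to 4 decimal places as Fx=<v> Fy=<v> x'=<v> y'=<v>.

Fx=0.0119 Fy=-6.2548 x'=1.0012 y'=-2.6255

F_att = 5/4·(g−p) = 5/4·(0,-5) = (0.0000,-6.2500)
o1: d²=29 ≤ ρ²=55; F_rep = 2·(5,-2)/29² = (0.0119,-0.0048)
F = F_att + ΣF_rep = (0.0119,-6.2548)
p' = p + 1/10·F = (1.0012,-2.6255)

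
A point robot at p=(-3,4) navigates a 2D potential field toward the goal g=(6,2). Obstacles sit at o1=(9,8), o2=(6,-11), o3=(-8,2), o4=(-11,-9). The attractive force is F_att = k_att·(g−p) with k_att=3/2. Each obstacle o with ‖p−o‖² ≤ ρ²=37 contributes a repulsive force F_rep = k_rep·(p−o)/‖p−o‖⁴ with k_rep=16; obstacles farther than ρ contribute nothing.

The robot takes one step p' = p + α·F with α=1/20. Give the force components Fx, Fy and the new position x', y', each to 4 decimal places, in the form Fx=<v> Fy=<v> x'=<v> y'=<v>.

F_att = 3/2·(g−p) = 3/2·(9,-2) = (13.5000,-3.0000)
o1: d²=160 > ρ²=37 → inactive
o2: d²=306 > ρ²=37 → inactive
o3: d²=29 ≤ ρ²=37; F_rep = 16·(5,2)/29² = (0.0951,0.0380)
o4: d²=233 > ρ²=37 → inactive
F = F_att + ΣF_rep = (13.5951,-2.9620)
p' = p + 1/20·F = (-2.3202,3.8519)

Fx=13.5951 Fy=-2.9620 x'=-2.3202 y'=3.8519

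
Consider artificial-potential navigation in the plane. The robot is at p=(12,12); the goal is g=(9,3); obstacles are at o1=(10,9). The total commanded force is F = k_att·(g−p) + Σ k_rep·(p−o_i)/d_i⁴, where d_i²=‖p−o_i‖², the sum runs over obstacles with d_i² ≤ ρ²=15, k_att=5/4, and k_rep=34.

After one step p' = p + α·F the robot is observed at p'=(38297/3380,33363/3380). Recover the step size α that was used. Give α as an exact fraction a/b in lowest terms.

α = 1/5

F_att = 5/4·(g−p) = 5/4·(-3,-9) = (-3.7500,-11.2500)
o1: d²=13 ≤ ρ²=15; F_rep = 34·(2,3)/13² = (0.4024,0.6036)
F = F_att + ΣF_rep = (-3.3476,-10.6464)
Δp = p'−p = (-0.6695,-2.1293); α = Δx/Fx = (-2263/3380) / (-2263/676) = 1/5
check: Δy/Fy = (-7197/3380) / (-7197/676) = 1/5 ✓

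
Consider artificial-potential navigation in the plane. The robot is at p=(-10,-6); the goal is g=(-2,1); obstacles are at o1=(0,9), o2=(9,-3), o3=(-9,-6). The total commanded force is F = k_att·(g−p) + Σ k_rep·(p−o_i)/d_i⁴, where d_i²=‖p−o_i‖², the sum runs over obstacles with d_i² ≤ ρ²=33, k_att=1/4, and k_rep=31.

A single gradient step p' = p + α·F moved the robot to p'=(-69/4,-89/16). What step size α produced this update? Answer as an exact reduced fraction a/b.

α = 1/4

F_att = 1/4·(g−p) = 1/4·(8,7) = (2.0000,1.7500)
o1: d²=325 > ρ²=33 → inactive
o2: d²=370 > ρ²=33 → inactive
o3: d²=1 ≤ ρ²=33; F_rep = 31·(-1,0)/1² = (-31.0000,0.0000)
F = F_att + ΣF_rep = (-29.0000,1.7500)
Δp = p'−p = (-7.2500,0.4375); α = Δx/Fx = (-29/4) / (-29) = 1/4
check: Δy/Fy = (7/16) / (7/4) = 1/4 ✓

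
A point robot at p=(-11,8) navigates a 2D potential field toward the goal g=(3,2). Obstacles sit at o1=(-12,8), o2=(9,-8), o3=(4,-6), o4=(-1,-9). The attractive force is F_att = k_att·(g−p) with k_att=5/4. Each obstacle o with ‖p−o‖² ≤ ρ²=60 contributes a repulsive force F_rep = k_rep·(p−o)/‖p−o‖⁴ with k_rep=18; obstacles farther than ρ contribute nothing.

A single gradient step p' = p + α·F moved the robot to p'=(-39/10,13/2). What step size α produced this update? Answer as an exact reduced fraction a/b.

F_att = 5/4·(g−p) = 5/4·(14,-6) = (17.5000,-7.5000)
o1: d²=1 ≤ ρ²=60; F_rep = 18·(1,0)/1² = (18.0000,0.0000)
o2: d²=656 > ρ²=60 → inactive
o3: d²=421 > ρ²=60 → inactive
o4: d²=389 > ρ²=60 → inactive
F = F_att + ΣF_rep = (35.5000,-7.5000)
Δp = p'−p = (7.1000,-1.5000); α = Δx/Fx = (71/10) / (71/2) = 1/5
check: Δy/Fy = (-3/2) / (-15/2) = 1/5 ✓

α = 1/5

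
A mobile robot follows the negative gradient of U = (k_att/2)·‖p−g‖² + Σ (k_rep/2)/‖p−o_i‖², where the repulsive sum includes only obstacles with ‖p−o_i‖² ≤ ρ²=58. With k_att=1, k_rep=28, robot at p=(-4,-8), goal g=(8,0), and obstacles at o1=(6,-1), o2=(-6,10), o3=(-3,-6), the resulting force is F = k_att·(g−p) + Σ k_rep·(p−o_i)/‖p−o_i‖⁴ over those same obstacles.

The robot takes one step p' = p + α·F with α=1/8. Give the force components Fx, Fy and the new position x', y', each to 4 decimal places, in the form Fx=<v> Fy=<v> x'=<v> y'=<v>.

Fx=10.8800 Fy=5.7600 x'=-2.6400 y'=-7.2800

F_att = 1·(g−p) = 1·(12,8) = (12.0000,8.0000)
o1: d²=149 > ρ²=58 → inactive
o2: d²=328 > ρ²=58 → inactive
o3: d²=5 ≤ ρ²=58; F_rep = 28·(-1,-2)/5² = (-1.1200,-2.2400)
F = F_att + ΣF_rep = (10.8800,5.7600)
p' = p + 1/8·F = (-2.6400,-7.2800)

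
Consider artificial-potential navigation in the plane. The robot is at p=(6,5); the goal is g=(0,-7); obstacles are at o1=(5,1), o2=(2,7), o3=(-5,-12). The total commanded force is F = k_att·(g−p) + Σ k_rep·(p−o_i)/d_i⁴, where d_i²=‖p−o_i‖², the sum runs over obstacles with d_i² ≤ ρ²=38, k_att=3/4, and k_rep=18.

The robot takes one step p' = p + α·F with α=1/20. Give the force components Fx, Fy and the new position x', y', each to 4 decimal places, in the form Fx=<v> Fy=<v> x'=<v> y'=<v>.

F_att = 3/4·(g−p) = 3/4·(-6,-12) = (-4.5000,-9.0000)
o1: d²=17 ≤ ρ²=38; F_rep = 18·(1,4)/17² = (0.0623,0.2491)
o2: d²=20 ≤ ρ²=38; F_rep = 18·(4,-2)/20² = (0.1800,-0.0900)
o3: d²=410 > ρ²=38 → inactive
F = F_att + ΣF_rep = (-4.2577,-8.8409)
p' = p + 1/20·F = (5.7871,4.5580)

Fx=-4.2577 Fy=-8.8409 x'=5.7871 y'=4.5580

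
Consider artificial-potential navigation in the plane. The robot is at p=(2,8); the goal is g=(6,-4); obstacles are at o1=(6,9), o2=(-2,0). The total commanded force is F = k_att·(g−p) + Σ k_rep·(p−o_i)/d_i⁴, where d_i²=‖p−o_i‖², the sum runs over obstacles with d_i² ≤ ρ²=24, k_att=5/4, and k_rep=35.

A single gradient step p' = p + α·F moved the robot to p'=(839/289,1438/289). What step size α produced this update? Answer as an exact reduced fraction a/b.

F_att = 5/4·(g−p) = 5/4·(4,-12) = (5.0000,-15.0000)
o1: d²=17 ≤ ρ²=24; F_rep = 35·(-4,-1)/17² = (-0.4844,-0.1211)
o2: d²=80 > ρ²=24 → inactive
F = F_att + ΣF_rep = (4.5156,-15.1211)
Δp = p'−p = (0.9031,-3.0242); α = Δx/Fx = (261/289) / (1305/289) = 1/5
check: Δy/Fy = (-874/289) / (-4370/289) = 1/5 ✓

α = 1/5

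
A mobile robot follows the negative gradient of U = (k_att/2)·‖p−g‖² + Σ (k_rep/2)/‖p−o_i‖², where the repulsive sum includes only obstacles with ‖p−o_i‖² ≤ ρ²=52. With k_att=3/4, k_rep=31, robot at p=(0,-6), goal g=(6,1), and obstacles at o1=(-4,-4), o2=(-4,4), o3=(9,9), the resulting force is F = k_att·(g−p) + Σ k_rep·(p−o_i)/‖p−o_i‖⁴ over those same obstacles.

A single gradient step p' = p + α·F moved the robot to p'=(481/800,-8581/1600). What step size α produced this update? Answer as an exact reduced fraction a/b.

α = 1/8

F_att = 3/4·(g−p) = 3/4·(6,7) = (4.5000,5.2500)
o1: d²=20 ≤ ρ²=52; F_rep = 31·(4,-2)/20² = (0.3100,-0.1550)
o2: d²=116 > ρ²=52 → inactive
o3: d²=306 > ρ²=52 → inactive
F = F_att + ΣF_rep = (4.8100,5.0950)
Δp = p'−p = (0.6012,0.6369); α = Δx/Fx = (481/800) / (481/100) = 1/8
check: Δy/Fy = (1019/1600) / (1019/200) = 1/8 ✓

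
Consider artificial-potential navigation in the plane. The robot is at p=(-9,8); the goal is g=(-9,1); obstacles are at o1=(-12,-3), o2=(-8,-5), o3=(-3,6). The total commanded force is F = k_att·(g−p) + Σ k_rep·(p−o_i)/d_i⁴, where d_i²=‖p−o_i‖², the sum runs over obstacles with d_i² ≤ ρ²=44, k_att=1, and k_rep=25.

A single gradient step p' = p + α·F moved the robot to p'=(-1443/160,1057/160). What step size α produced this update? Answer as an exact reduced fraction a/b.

F_att = 1·(g−p) = 1·(0,-7) = (0.0000,-7.0000)
o1: d²=130 > ρ²=44 → inactive
o2: d²=170 > ρ²=44 → inactive
o3: d²=40 ≤ ρ²=44; F_rep = 25·(-6,2)/40² = (-0.0938,0.0312)
F = F_att + ΣF_rep = (-0.0938,-6.9688)
Δp = p'−p = (-0.0187,-1.3938); α = Δx/Fx = (-3/160) / (-3/32) = 1/5
check: Δy/Fy = (-223/160) / (-223/32) = 1/5 ✓

α = 1/5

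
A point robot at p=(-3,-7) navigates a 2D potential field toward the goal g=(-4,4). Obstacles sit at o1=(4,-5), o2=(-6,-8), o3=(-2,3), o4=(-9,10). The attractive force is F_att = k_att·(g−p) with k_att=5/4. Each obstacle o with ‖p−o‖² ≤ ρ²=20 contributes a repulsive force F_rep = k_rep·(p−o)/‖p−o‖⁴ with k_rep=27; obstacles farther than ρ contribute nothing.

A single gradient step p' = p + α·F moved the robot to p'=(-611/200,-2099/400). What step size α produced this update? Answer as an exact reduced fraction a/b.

F_att = 5/4·(g−p) = 5/4·(-1,11) = (-1.2500,13.7500)
o1: d²=53 > ρ²=20 → inactive
o2: d²=10 ≤ ρ²=20; F_rep = 27·(3,1)/10² = (0.8100,0.2700)
o3: d²=101 > ρ²=20 → inactive
o4: d²=325 > ρ²=20 → inactive
F = F_att + ΣF_rep = (-0.4400,14.0200)
Δp = p'−p = (-0.0550,1.7525); α = Δx/Fx = (-11/200) / (-11/25) = 1/8
check: Δy/Fy = (701/400) / (701/50) = 1/8 ✓

α = 1/8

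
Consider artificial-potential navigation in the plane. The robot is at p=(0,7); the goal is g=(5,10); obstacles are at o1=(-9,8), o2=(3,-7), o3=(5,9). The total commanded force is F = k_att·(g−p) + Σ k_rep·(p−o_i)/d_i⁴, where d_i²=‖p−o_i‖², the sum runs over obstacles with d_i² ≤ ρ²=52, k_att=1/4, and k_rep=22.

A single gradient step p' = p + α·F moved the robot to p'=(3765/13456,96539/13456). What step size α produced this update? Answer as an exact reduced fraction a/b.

α = 1/4

F_att = 1/4·(g−p) = 1/4·(5,3) = (1.2500,0.7500)
o1: d²=82 > ρ²=52 → inactive
o2: d²=205 > ρ²=52 → inactive
o3: d²=29 ≤ ρ²=52; F_rep = 22·(-5,-2)/29² = (-0.1308,-0.0523)
F = F_att + ΣF_rep = (1.1192,0.6977)
Δp = p'−p = (0.2798,0.1744); α = Δx/Fx = (3765/13456) / (3765/3364) = 1/4
check: Δy/Fy = (2347/13456) / (2347/3364) = 1/4 ✓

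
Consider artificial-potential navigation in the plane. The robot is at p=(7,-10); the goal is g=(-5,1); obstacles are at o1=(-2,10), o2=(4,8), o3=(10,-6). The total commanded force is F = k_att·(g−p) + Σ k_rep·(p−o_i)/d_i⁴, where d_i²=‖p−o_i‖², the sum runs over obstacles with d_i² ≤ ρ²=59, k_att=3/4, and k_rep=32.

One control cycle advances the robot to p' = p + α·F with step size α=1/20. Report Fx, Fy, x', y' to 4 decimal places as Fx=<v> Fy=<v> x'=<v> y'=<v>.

F_att = 3/4·(g−p) = 3/4·(-12,11) = (-9.0000,8.2500)
o1: d²=481 > ρ²=59 → inactive
o2: d²=333 > ρ²=59 → inactive
o3: d²=25 ≤ ρ²=59; F_rep = 32·(-3,-4)/25² = (-0.1536,-0.2048)
F = F_att + ΣF_rep = (-9.1536,8.0452)
p' = p + 1/20·F = (6.5423,-9.5977)

Fx=-9.1536 Fy=8.0452 x'=6.5423 y'=-9.5977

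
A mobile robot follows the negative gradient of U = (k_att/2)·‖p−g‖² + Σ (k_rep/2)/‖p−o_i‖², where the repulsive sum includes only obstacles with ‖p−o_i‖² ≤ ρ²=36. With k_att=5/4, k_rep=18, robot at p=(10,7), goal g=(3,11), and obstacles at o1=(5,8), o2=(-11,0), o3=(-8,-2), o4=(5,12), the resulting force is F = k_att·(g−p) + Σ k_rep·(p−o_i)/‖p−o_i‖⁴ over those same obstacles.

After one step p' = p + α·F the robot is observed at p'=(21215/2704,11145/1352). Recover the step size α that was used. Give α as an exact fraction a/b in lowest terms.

F_att = 5/4·(g−p) = 5/4·(-7,4) = (-8.7500,5.0000)
o1: d²=26 ≤ ρ²=36; F_rep = 18·(5,-1)/26² = (0.1331,-0.0266)
o2: d²=490 > ρ²=36 → inactive
o3: d²=405 > ρ²=36 → inactive
o4: d²=50 > ρ²=36 → inactive
F = F_att + ΣF_rep = (-8.6169,4.9734)
Δp = p'−p = (-2.1542,1.2433); α = Δx/Fx = (-5825/2704) / (-5825/676) = 1/4
check: Δy/Fy = (1681/1352) / (1681/338) = 1/4 ✓

α = 1/4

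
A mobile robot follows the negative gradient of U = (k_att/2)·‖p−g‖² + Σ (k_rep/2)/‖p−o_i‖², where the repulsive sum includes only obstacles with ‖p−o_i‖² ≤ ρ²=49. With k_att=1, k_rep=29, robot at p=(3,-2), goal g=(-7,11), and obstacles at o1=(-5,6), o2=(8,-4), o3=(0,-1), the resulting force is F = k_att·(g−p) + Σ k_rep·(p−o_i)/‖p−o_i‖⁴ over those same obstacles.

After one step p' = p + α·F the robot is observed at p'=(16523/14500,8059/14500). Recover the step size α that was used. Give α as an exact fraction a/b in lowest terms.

F_att = 1·(g−p) = 1·(-10,13) = (-10.0000,13.0000)
o1: d²=128 > ρ²=49 → inactive
o2: d²=29 ≤ ρ²=49; F_rep = 29·(-5,2)/29² = (-0.1724,0.0690)
o3: d²=10 ≤ ρ²=49; F_rep = 29·(3,-1)/10² = (0.8700,-0.2900)
F = F_att + ΣF_rep = (-9.3024,12.7790)
Δp = p'−p = (-1.8605,2.5558); α = Δx/Fx = (-26977/14500) / (-26977/2900) = 1/5
check: Δy/Fy = (37059/14500) / (37059/2900) = 1/5 ✓

α = 1/5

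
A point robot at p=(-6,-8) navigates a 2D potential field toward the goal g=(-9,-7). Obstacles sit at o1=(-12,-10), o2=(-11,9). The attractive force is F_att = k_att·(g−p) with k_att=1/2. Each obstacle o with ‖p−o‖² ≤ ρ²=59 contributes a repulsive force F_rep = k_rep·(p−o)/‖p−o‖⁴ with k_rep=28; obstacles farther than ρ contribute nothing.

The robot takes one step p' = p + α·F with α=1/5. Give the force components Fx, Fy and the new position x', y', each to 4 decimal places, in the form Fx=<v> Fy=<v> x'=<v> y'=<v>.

Fx=-1.3950 Fy=0.5350 x'=-6.2790 y'=-7.8930

F_att = 1/2·(g−p) = 1/2·(-3,1) = (-1.5000,0.5000)
o1: d²=40 ≤ ρ²=59; F_rep = 28·(6,2)/40² = (0.1050,0.0350)
o2: d²=314 > ρ²=59 → inactive
F = F_att + ΣF_rep = (-1.3950,0.5350)
p' = p + 1/5·F = (-6.2790,-7.8930)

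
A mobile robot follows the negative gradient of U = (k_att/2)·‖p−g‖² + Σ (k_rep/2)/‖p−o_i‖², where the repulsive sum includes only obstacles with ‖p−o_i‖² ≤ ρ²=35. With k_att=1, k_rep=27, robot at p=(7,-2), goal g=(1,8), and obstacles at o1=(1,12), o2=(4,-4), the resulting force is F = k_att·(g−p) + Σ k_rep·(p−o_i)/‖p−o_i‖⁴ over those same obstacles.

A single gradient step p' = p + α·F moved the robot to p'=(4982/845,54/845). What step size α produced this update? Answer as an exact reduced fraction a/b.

α = 1/5

F_att = 1·(g−p) = 1·(-6,10) = (-6.0000,10.0000)
o1: d²=232 > ρ²=35 → inactive
o2: d²=13 ≤ ρ²=35; F_rep = 27·(3,2)/13² = (0.4793,0.3195)
F = F_att + ΣF_rep = (-5.5207,10.3195)
Δp = p'−p = (-1.1041,2.0639); α = Δx/Fx = (-933/845) / (-933/169) = 1/5
check: Δy/Fy = (1744/845) / (1744/169) = 1/5 ✓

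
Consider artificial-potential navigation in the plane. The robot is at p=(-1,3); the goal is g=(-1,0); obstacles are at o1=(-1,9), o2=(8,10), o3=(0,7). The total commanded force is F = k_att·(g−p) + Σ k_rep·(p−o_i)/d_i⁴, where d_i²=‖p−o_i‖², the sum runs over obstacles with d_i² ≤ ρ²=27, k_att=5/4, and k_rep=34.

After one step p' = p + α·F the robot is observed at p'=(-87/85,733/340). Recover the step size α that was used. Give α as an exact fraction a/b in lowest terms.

F_att = 5/4·(g−p) = 5/4·(0,-3) = (0.0000,-3.7500)
o1: d²=36 > ρ²=27 → inactive
o2: d²=130 > ρ²=27 → inactive
o3: d²=17 ≤ ρ²=27; F_rep = 34·(-1,-4)/17² = (-0.1176,-0.4706)
F = F_att + ΣF_rep = (-0.1176,-4.2206)
Δp = p'−p = (-0.0235,-0.8441); α = Δx/Fx = (-2/85) / (-2/17) = 1/5
check: Δy/Fy = (-287/340) / (-287/68) = 1/5 ✓

α = 1/5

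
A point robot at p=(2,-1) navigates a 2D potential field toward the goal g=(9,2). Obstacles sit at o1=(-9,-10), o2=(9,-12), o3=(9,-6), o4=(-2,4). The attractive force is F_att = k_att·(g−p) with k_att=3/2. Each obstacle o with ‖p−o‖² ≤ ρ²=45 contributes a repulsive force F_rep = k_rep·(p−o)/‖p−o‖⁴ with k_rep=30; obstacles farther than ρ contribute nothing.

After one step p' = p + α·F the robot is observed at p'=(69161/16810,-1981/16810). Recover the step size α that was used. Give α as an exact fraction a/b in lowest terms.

F_att = 3/2·(g−p) = 3/2·(7,3) = (10.5000,4.5000)
o1: d²=202 > ρ²=45 → inactive
o2: d²=170 > ρ²=45 → inactive
o3: d²=74 > ρ²=45 → inactive
o4: d²=41 ≤ ρ²=45; F_rep = 30·(4,-5)/41² = (0.0714,-0.0892)
F = F_att + ΣF_rep = (10.5714,4.4108)
Δp = p'−p = (2.1143,0.8822); α = Δx/Fx = (35541/16810) / (35541/3362) = 1/5
check: Δy/Fy = (14829/16810) / (14829/3362) = 1/5 ✓

α = 1/5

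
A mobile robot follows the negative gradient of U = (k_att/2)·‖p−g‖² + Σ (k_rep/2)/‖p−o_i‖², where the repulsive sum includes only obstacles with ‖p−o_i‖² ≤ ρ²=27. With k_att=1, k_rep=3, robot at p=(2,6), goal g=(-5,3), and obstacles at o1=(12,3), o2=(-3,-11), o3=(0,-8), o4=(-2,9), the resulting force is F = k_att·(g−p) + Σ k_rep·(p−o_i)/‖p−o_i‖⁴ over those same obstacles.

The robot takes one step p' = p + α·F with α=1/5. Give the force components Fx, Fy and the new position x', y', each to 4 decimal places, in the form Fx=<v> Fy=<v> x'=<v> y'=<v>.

F_att = 1·(g−p) = 1·(-7,-3) = (-7.0000,-3.0000)
o1: d²=109 > ρ²=27 → inactive
o2: d²=314 > ρ²=27 → inactive
o3: d²=200 > ρ²=27 → inactive
o4: d²=25 ≤ ρ²=27; F_rep = 3·(4,-3)/25² = (0.0192,-0.0144)
F = F_att + ΣF_rep = (-6.9808,-3.0144)
p' = p + 1/5·F = (0.6038,5.3971)

Fx=-6.9808 Fy=-3.0144 x'=0.6038 y'=5.3971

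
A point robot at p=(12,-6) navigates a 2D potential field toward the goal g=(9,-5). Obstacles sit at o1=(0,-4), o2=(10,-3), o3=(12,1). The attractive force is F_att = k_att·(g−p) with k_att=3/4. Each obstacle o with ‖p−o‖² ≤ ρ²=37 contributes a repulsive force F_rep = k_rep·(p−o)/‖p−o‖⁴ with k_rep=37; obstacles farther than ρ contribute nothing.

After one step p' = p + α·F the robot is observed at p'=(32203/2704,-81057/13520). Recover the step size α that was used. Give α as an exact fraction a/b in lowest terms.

α = 1/20

F_att = 3/4·(g−p) = 3/4·(-3,1) = (-2.2500,0.7500)
o1: d²=148 > ρ²=37 → inactive
o2: d²=13 ≤ ρ²=37; F_rep = 37·(2,-3)/13² = (0.4379,-0.6568)
o3: d²=49 > ρ²=37 → inactive
F = F_att + ΣF_rep = (-1.8121,0.0932)
Δp = p'−p = (-0.0906,0.0047); α = Δx/Fx = (-245/2704) / (-1225/676) = 1/20
check: Δy/Fy = (63/13520) / (63/676) = 1/20 ✓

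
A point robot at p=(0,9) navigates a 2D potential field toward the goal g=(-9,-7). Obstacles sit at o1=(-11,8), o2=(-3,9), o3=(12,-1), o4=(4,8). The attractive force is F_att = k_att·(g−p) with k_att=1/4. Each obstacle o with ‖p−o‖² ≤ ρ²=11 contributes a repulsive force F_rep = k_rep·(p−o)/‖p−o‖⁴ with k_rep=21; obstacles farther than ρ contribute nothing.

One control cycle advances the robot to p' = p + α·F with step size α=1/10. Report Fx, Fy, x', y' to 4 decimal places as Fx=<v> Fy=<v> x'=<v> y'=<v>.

Fx=-1.4722 Fy=-4.0000 x'=-0.1472 y'=8.6000

F_att = 1/4·(g−p) = 1/4·(-9,-16) = (-2.2500,-4.0000)
o1: d²=122 > ρ²=11 → inactive
o2: d²=9 ≤ ρ²=11; F_rep = 21·(3,0)/9² = (0.7778,0.0000)
o3: d²=244 > ρ²=11 → inactive
o4: d²=17 > ρ²=11 → inactive
F = F_att + ΣF_rep = (-1.4722,-4.0000)
p' = p + 1/10·F = (-0.1472,8.6000)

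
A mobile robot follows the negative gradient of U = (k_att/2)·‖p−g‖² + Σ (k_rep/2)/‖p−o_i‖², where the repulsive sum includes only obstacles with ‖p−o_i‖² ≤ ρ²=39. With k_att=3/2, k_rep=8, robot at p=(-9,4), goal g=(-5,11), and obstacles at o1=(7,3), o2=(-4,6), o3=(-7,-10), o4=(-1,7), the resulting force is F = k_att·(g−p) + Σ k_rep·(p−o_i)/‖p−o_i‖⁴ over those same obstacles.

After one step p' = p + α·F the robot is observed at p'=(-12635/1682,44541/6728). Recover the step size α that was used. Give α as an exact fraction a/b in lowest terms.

α = 1/4

F_att = 3/2·(g−p) = 3/2·(4,7) = (6.0000,10.5000)
o1: d²=257 > ρ²=39 → inactive
o2: d²=29 ≤ ρ²=39; F_rep = 8·(-5,-2)/29² = (-0.0476,-0.0190)
o3: d²=200 > ρ²=39 → inactive
o4: d²=73 > ρ²=39 → inactive
F = F_att + ΣF_rep = (5.9524,10.4810)
Δp = p'−p = (1.4881,2.6202); α = Δx/Fx = (2503/1682) / (5006/841) = 1/4
check: Δy/Fy = (17629/6728) / (17629/1682) = 1/4 ✓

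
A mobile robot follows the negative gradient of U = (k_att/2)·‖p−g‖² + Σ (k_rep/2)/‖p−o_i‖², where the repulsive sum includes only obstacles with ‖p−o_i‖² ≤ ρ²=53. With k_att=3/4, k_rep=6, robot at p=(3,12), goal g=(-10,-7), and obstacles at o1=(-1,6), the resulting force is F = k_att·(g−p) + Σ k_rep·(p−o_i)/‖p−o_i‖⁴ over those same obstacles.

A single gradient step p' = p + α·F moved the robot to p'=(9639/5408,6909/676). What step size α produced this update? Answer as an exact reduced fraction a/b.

F_att = 3/4·(g−p) = 3/4·(-13,-19) = (-9.7500,-14.2500)
o1: d²=52 ≤ ρ²=53; F_rep = 6·(4,6)/52² = (0.0089,0.0133)
F = F_att + ΣF_rep = (-9.7411,-14.2367)
Δp = p'−p = (-1.2176,-1.7796); α = Δx/Fx = (-6585/5408) / (-6585/676) = 1/8
check: Δy/Fy = (-1203/676) / (-2406/169) = 1/8 ✓

α = 1/8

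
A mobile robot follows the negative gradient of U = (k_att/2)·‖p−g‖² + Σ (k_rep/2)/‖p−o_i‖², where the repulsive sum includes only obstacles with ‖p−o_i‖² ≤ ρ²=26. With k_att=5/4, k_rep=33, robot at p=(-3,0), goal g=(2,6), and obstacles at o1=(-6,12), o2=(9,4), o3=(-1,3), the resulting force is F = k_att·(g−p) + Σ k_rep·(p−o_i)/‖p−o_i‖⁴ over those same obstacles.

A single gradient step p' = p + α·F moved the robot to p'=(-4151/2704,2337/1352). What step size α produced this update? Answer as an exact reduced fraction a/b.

α = 1/4

F_att = 5/4·(g−p) = 5/4·(5,6) = (6.2500,7.5000)
o1: d²=153 > ρ²=26 → inactive
o2: d²=160 > ρ²=26 → inactive
o3: d²=13 ≤ ρ²=26; F_rep = 33·(-2,-3)/13² = (-0.3905,-0.5858)
F = F_att + ΣF_rep = (5.8595,6.9142)
Δp = p'−p = (1.4649,1.7286); α = Δx/Fx = (3961/2704) / (3961/676) = 1/4
check: Δy/Fy = (2337/1352) / (2337/338) = 1/4 ✓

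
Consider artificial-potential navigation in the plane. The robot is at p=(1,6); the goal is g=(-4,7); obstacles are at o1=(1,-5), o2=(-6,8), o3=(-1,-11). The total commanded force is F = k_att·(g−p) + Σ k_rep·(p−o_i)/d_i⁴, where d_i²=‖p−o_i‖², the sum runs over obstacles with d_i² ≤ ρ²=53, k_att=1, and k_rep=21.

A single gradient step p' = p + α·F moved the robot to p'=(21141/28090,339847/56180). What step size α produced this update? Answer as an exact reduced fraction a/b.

F_att = 1·(g−p) = 1·(-5,1) = (-5.0000,1.0000)
o1: d²=121 > ρ²=53 → inactive
o2: d²=53 ≤ ρ²=53; F_rep = 21·(7,-2)/53² = (0.0523,-0.0150)
o3: d²=293 > ρ²=53 → inactive
F = F_att + ΣF_rep = (-4.9477,0.9850)
Δp = p'−p = (-0.2474,0.0493); α = Δx/Fx = (-6949/28090) / (-13898/2809) = 1/20
check: Δy/Fy = (2767/56180) / (2767/2809) = 1/20 ✓

α = 1/20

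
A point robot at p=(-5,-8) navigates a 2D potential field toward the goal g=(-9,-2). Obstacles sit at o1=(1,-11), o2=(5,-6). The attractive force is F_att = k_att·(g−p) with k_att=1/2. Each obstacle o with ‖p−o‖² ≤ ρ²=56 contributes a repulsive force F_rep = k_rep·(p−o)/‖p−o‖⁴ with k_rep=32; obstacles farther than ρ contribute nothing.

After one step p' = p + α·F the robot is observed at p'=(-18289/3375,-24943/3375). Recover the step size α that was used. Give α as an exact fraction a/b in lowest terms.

F_att = 1/2·(g−p) = 1/2·(-4,6) = (-2.0000,3.0000)
o1: d²=45 ≤ ρ²=56; F_rep = 32·(-6,3)/45² = (-0.0948,0.0474)
o2: d²=104 > ρ²=56 → inactive
F = F_att + ΣF_rep = (-2.0948,3.0474)
Δp = p'−p = (-0.4190,0.6095); α = Δx/Fx = (-1414/3375) / (-1414/675) = 1/5
check: Δy/Fy = (2057/3375) / (2057/675) = 1/5 ✓

α = 1/5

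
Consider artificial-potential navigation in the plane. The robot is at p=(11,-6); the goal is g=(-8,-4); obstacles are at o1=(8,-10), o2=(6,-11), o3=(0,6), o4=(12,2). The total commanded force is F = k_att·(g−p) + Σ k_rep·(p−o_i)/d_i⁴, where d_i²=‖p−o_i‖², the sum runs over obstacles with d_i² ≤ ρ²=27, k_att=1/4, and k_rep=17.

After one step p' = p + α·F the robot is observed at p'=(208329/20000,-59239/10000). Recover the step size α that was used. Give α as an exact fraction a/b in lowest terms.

α = 1/8

F_att = 1/4·(g−p) = 1/4·(-19,2) = (-4.7500,0.5000)
o1: d²=25 ≤ ρ²=27; F_rep = 17·(3,4)/25² = (0.0816,0.1088)
o2: d²=50 > ρ²=27 → inactive
o3: d²=265 > ρ²=27 → inactive
o4: d²=65 > ρ²=27 → inactive
F = F_att + ΣF_rep = (-4.6684,0.6088)
Δp = p'−p = (-0.5836,0.0761); α = Δx/Fx = (-11671/20000) / (-11671/2500) = 1/8
check: Δy/Fy = (761/10000) / (761/1250) = 1/8 ✓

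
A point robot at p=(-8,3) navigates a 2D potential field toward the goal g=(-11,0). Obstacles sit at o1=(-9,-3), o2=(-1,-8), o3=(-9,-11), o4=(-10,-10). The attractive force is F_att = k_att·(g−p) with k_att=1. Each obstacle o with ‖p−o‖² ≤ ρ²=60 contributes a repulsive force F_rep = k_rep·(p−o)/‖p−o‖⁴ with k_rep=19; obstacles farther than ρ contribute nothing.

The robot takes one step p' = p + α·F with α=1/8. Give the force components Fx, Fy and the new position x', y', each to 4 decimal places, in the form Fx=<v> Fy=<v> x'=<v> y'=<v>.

Fx=-2.9861 Fy=-2.9167 x'=-8.3733 y'=2.6354

F_att = 1·(g−p) = 1·(-3,-3) = (-3.0000,-3.0000)
o1: d²=37 ≤ ρ²=60; F_rep = 19·(1,6)/37² = (0.0139,0.0833)
o2: d²=170 > ρ²=60 → inactive
o3: d²=197 > ρ²=60 → inactive
o4: d²=173 > ρ²=60 → inactive
F = F_att + ΣF_rep = (-2.9861,-2.9167)
p' = p + 1/8·F = (-8.3733,2.6354)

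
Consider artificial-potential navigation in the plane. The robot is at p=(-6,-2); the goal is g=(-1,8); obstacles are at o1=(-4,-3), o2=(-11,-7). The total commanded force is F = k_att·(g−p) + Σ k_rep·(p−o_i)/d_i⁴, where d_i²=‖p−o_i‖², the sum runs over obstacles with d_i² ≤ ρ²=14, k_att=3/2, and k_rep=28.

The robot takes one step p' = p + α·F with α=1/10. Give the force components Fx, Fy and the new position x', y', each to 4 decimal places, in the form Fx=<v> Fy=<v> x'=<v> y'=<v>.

F_att = 3/2·(g−p) = 3/2·(5,10) = (7.5000,15.0000)
o1: d²=5 ≤ ρ²=14; F_rep = 28·(-2,1)/5² = (-2.2400,1.1200)
o2: d²=50 > ρ²=14 → inactive
F = F_att + ΣF_rep = (5.2600,16.1200)
p' = p + 1/10·F = (-5.4740,-0.3880)

Fx=5.2600 Fy=16.1200 x'=-5.4740 y'=-0.3880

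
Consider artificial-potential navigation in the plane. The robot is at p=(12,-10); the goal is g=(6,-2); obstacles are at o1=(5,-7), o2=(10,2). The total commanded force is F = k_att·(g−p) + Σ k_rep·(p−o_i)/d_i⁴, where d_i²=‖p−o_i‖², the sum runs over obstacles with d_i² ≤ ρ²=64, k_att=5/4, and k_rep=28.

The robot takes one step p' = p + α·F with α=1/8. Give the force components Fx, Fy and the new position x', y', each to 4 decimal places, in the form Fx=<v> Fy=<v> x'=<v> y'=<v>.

Fx=-7.4417 Fy=9.9750 x'=11.0698 y'=-8.7531

F_att = 5/4·(g−p) = 5/4·(-6,8) = (-7.5000,10.0000)
o1: d²=58 ≤ ρ²=64; F_rep = 28·(7,-3)/58² = (0.0583,-0.0250)
o2: d²=148 > ρ²=64 → inactive
F = F_att + ΣF_rep = (-7.4417,9.9750)
p' = p + 1/8·F = (11.0698,-8.7531)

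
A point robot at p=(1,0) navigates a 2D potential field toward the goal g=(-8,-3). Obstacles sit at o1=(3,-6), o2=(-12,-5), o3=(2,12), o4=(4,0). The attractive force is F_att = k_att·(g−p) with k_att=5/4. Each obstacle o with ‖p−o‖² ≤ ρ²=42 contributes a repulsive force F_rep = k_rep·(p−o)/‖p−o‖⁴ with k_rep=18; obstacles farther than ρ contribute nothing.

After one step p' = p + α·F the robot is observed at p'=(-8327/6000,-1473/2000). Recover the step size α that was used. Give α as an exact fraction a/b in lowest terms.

F_att = 5/4·(g−p) = 5/4·(-9,-3) = (-11.2500,-3.7500)
o1: d²=40 ≤ ρ²=42; F_rep = 18·(-2,6)/40² = (-0.0225,0.0675)
o2: d²=194 > ρ²=42 → inactive
o3: d²=145 > ρ²=42 → inactive
o4: d²=9 ≤ ρ²=42; F_rep = 18·(-3,0)/9² = (-0.6667,0.0000)
F = F_att + ΣF_rep = (-11.9392,-3.6825)
Δp = p'−p = (-2.3878,-0.7365); α = Δx/Fx = (-14327/6000) / (-14327/1200) = 1/5
check: Δy/Fy = (-1473/2000) / (-1473/400) = 1/5 ✓

α = 1/5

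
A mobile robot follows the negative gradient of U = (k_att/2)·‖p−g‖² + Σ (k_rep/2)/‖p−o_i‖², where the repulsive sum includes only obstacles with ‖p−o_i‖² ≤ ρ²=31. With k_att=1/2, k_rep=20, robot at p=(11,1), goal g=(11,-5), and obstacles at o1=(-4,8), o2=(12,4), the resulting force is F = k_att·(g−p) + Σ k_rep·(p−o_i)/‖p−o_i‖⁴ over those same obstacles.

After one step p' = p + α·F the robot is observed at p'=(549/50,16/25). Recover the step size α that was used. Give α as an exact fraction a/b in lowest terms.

F_att = 1/2·(g−p) = 1/2·(0,-6) = (0.0000,-3.0000)
o1: d²=274 > ρ²=31 → inactive
o2: d²=10 ≤ ρ²=31; F_rep = 20·(-1,-3)/10² = (-0.2000,-0.6000)
F = F_att + ΣF_rep = (-0.2000,-3.6000)
Δp = p'−p = (-0.0200,-0.3600); α = Δx/Fx = (-1/50) / (-1/5) = 1/10
check: Δy/Fy = (-9/25) / (-18/5) = 1/10 ✓

α = 1/10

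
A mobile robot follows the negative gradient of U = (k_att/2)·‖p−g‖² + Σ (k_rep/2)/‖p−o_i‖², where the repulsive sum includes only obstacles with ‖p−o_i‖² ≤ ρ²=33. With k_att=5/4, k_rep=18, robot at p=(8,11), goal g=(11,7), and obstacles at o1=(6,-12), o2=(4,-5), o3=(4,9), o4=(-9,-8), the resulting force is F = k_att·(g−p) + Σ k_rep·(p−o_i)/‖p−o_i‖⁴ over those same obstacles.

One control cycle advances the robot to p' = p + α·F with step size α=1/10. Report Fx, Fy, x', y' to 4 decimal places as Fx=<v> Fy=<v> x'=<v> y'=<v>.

Fx=3.9300 Fy=-4.9100 x'=8.3930 y'=10.5090

F_att = 5/4·(g−p) = 5/4·(3,-4) = (3.7500,-5.0000)
o1: d²=533 > ρ²=33 → inactive
o2: d²=272 > ρ²=33 → inactive
o3: d²=20 ≤ ρ²=33; F_rep = 18·(4,2)/20² = (0.1800,0.0900)
o4: d²=650 > ρ²=33 → inactive
F = F_att + ΣF_rep = (3.9300,-4.9100)
p' = p + 1/10·F = (8.3930,10.5090)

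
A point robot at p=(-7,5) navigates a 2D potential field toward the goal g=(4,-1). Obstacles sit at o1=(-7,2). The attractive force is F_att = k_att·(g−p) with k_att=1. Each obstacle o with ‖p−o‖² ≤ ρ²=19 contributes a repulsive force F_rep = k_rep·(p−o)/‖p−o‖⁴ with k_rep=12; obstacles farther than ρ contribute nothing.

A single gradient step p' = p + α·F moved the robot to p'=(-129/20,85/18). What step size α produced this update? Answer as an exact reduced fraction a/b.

α = 1/20

F_att = 1·(g−p) = 1·(11,-6) = (11.0000,-6.0000)
o1: d²=9 ≤ ρ²=19; F_rep = 12·(0,3)/9² = (0.0000,0.4444)
F = F_att + ΣF_rep = (11.0000,-5.5556)
Δp = p'−p = (0.5500,-0.2778); α = Δx/Fx = (11/20) / (11) = 1/20
check: Δy/Fy = (-5/18) / (-50/9) = 1/20 ✓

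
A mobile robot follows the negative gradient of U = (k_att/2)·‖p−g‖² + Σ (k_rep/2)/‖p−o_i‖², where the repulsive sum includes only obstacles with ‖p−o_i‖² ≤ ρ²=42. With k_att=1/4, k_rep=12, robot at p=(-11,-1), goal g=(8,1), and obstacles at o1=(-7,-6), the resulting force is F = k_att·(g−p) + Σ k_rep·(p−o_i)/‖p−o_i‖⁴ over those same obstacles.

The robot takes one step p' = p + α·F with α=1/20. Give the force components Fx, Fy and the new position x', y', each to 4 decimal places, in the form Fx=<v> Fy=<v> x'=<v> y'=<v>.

Fx=4.7214 Fy=0.5357 x'=-10.7639 y'=-0.9732

F_att = 1/4·(g−p) = 1/4·(19,2) = (4.7500,0.5000)
o1: d²=41 ≤ ρ²=42; F_rep = 12·(-4,5)/41² = (-0.0286,0.0357)
F = F_att + ΣF_rep = (4.7214,0.5357)
p' = p + 1/20·F = (-10.7639,-0.9732)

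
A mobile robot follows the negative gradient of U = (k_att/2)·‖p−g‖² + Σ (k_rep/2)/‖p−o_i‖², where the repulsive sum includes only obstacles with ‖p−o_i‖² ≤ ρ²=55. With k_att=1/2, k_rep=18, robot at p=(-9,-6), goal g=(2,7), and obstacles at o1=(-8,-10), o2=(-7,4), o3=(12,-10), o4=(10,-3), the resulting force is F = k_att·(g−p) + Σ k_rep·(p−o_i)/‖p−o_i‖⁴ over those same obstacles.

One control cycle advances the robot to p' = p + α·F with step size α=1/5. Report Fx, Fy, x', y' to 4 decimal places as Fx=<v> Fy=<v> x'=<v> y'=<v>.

Fx=5.4377 Fy=6.7491 x'=-7.9125 y'=-4.6502

F_att = 1/2·(g−p) = 1/2·(11,13) = (5.5000,6.5000)
o1: d²=17 ≤ ρ²=55; F_rep = 18·(-1,4)/17² = (-0.0623,0.2491)
o2: d²=104 > ρ²=55 → inactive
o3: d²=457 > ρ²=55 → inactive
o4: d²=370 > ρ²=55 → inactive
F = F_att + ΣF_rep = (5.4377,6.7491)
p' = p + 1/5·F = (-7.9125,-4.6502)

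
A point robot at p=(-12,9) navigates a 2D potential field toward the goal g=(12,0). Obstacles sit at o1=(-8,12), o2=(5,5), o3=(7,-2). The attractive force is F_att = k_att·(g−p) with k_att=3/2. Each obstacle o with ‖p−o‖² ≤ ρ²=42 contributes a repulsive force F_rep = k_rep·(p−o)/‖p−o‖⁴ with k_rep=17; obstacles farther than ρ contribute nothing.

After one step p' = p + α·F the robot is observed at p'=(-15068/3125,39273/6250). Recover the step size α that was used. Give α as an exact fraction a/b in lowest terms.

α = 1/5

F_att = 3/2·(g−p) = 3/2·(24,-9) = (36.0000,-13.5000)
o1: d²=25 ≤ ρ²=42; F_rep = 17·(-4,-3)/25² = (-0.1088,-0.0816)
o2: d²=305 > ρ²=42 → inactive
o3: d²=482 > ρ²=42 → inactive
F = F_att + ΣF_rep = (35.8912,-13.5816)
Δp = p'−p = (7.1782,-2.7163); α = Δx/Fx = (22432/3125) / (22432/625) = 1/5
check: Δy/Fy = (-16977/6250) / (-16977/1250) = 1/5 ✓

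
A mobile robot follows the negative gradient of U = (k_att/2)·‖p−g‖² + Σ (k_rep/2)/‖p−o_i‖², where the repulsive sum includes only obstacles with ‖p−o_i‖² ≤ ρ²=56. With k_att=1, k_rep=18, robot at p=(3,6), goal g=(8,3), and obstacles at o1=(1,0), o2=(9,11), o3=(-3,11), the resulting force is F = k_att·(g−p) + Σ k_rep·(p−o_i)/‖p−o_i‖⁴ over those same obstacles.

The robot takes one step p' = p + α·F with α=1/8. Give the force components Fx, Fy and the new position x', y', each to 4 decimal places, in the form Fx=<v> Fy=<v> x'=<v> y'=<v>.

Fx=5.0225 Fy=-2.9325 x'=3.6278 y'=5.6334

F_att = 1·(g−p) = 1·(5,-3) = (5.0000,-3.0000)
o1: d²=40 ≤ ρ²=56; F_rep = 18·(2,6)/40² = (0.0225,0.0675)
o2: d²=61 > ρ²=56 → inactive
o3: d²=61 > ρ²=56 → inactive
F = F_att + ΣF_rep = (5.0225,-2.9325)
p' = p + 1/8·F = (3.6278,5.6334)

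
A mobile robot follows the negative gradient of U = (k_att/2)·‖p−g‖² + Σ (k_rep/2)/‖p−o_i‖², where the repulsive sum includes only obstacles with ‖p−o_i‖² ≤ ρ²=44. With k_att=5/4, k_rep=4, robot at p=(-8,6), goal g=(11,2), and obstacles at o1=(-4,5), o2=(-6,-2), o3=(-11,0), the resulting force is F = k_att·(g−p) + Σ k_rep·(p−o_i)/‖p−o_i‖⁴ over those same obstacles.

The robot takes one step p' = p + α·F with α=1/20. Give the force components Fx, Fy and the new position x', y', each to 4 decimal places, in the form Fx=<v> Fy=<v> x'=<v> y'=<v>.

F_att = 5/4·(g−p) = 5/4·(19,-4) = (23.7500,-5.0000)
o1: d²=17 ≤ ρ²=44; F_rep = 4·(-4,1)/17² = (-0.0554,0.0138)
o2: d²=68 > ρ²=44 → inactive
o3: d²=45 > ρ²=44 → inactive
F = F_att + ΣF_rep = (23.6946,-4.9862)
p' = p + 1/20·F = (-6.8153,5.7507)

Fx=23.6946 Fy=-4.9862 x'=-6.8153 y'=5.7507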